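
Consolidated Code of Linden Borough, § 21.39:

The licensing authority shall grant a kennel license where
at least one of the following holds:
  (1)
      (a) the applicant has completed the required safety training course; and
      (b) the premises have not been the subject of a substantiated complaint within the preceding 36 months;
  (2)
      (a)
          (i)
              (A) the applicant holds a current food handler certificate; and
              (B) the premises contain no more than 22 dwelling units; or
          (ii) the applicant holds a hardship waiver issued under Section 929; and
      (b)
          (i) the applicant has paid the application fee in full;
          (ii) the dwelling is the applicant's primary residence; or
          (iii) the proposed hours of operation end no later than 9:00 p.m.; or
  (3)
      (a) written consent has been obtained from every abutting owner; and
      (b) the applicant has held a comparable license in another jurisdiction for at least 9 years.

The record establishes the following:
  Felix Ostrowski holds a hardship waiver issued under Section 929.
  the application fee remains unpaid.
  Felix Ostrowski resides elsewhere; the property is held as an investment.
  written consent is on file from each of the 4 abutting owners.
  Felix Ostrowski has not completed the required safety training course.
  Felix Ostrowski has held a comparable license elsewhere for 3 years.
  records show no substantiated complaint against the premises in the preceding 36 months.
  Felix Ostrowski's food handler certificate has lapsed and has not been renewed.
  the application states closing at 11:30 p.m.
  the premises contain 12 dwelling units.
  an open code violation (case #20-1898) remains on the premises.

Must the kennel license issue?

No — denied.

(a) safety training — not met.
(b) no complaint in 36 mo. — satisfied.
So (1) is not satisfied (F AND T).
(A) food handler cert. — fails.
(B) ≤ 22 units — holds.
(i) = F AND T = false.
(ii) hardship waiver — met.
(a): F OR T → true.
(i) fee paid — fails.
(ii) primary residence — not satisfied.
(iii) closes by 9 p.m. — fails.
So (b) is not satisfied (F OR F OR F).
(2): T AND F → false.
(a) all abutters consent — holds.
(b) prior license ≥ 9 yr — fails.
(3): T AND F → false.
So Overall is not satisfied (F OR F OR F).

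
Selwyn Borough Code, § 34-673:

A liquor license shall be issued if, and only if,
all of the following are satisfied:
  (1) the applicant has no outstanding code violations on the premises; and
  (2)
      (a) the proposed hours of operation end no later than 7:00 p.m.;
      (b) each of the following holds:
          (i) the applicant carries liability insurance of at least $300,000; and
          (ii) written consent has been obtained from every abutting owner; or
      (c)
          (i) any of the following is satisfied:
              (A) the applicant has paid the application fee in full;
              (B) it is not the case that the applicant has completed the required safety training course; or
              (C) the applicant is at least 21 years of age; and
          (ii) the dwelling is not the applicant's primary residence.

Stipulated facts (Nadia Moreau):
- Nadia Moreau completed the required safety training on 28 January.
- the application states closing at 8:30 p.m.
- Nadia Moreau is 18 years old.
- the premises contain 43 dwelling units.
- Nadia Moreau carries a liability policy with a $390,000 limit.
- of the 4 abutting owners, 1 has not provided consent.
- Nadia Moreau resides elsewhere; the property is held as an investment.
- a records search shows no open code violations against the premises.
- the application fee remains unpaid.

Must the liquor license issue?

No — denied.

(1) no code violations — met.
(a) closes by 7 p.m. — not met.
(i) insurance ≥ $300,000 — met.
(ii) all abutters consent — fails.
(b): T AND F → false.
(A) fee paid — not met.
(B) not (safety training) — not satisfied.
(C) age ≥ 21 — not satisfied.
(i) = F OR F OR F = false.
(ii) not (primary residence) — met.
(c) = F AND T = false.
So (2) is not satisfied (F OR F OR F).
Overall = T AND F = false.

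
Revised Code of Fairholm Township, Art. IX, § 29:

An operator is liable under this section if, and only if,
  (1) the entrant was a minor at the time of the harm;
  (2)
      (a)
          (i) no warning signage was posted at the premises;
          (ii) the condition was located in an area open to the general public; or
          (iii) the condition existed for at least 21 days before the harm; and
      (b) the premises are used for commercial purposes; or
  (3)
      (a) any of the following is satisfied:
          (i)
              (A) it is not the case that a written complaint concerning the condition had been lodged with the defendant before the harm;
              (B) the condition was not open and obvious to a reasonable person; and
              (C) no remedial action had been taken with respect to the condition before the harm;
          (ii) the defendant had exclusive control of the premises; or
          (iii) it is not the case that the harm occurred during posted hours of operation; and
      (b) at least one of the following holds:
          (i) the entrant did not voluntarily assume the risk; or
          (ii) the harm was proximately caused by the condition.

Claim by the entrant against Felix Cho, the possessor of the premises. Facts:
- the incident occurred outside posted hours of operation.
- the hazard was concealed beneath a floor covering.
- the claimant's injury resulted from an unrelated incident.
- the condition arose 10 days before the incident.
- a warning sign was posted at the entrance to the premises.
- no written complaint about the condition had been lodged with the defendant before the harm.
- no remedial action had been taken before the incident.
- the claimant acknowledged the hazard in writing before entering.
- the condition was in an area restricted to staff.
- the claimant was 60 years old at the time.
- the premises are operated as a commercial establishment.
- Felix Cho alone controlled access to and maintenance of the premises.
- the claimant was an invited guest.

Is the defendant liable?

(1) entrant a minor — fails.
(i) no signage posted — not met.
(ii) public area — fails.
(iii) condition ≥21 days old — fails.
So (a) is not satisfied (F OR F OR F).
(b) commercial use — met.
(2): F AND T → false.
(A) not (complaint lodged) — satisfied.
(B) not open/obvious — holds.
(C) no remedial action — holds.
So (i) is satisfied (T AND T AND T).
(ii) exclusive control — satisfied.
(iii) not (during posted hours) — holds.
(a) = T OR T OR T = true.
(i) no assumed risk — not satisfied.
(ii) proximate cause — fails.
So (b) is not satisfied (F OR F).
(3): T AND F → false.
Overall: F OR F OR F → false.

No — not liable.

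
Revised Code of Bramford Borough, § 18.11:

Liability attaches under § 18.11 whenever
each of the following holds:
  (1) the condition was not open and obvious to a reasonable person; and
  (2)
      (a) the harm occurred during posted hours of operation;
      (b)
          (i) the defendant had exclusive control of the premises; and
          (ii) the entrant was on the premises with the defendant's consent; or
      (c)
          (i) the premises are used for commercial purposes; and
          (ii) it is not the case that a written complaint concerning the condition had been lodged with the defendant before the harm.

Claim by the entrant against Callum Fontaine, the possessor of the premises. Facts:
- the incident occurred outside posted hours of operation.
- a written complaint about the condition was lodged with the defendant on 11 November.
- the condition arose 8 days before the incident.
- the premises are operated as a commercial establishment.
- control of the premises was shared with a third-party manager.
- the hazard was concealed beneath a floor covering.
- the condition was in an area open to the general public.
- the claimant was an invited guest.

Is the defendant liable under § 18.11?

No — not liable.

(1) not open/obvious — holds.
(a) during posted hours — not met.
(i) exclusive control — not satisfied.
(ii) consent to enter — met.
So (b) is not satisfied (F AND T).
(i) commercial use — satisfied.
(ii) not (complaint lodged) — not met.
(c): T AND F → false.
So (2) is not satisfied (F OR F OR F).
Overall = T AND F = false.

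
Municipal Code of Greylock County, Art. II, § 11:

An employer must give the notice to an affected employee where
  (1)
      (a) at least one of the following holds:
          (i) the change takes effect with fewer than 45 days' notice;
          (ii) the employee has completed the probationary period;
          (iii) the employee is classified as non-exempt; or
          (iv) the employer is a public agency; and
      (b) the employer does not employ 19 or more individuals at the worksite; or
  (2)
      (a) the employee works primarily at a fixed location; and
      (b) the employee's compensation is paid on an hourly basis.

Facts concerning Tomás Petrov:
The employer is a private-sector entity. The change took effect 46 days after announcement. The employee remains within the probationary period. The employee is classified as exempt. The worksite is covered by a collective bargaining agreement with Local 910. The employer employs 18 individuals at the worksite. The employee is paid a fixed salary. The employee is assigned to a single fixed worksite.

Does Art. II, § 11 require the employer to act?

No — not required.

(i) < 45 days' notice — fails.
(ii) past probation — not met.
(iii) non-exempt — not satisfied.
(iv) public agency — not met.
(a): F OR F OR F OR F → false.
(b) not (≥ 19 at site) — met.
(1) = F AND T = false.
(a) fixed location — satisfied.
(b) hourly-paid — not satisfied.
(2): T AND F → false.
Overall = F OR F = false.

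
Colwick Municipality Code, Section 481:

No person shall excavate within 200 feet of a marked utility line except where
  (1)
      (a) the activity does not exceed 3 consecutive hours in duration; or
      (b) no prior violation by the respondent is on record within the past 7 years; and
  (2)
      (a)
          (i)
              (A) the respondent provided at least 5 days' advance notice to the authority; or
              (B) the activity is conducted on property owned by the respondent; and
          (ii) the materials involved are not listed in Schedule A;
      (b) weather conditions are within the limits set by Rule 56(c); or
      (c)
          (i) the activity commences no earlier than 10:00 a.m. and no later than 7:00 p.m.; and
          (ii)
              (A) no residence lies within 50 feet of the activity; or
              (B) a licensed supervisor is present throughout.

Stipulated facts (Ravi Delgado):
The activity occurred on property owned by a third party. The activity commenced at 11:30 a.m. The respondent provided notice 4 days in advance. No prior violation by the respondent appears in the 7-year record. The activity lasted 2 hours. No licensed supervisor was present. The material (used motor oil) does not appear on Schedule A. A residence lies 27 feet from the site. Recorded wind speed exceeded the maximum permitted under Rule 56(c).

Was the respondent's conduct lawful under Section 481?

(a) ≤ 3 hrs duration — met.
(b) no prior violation — met.
So (1) is satisfied (T OR T).
(A) ≥5 days' notice — not satisfied.
(B) own property — not satisfied.
So (i) is not satisfied (F OR F).
(ii) not (Schedule A material) — met.
So (a) is not satisfied (F AND T).
(b) weather ok — not satisfied.
(i) start within hours — met.
(A) no residence in 50 ft — not satisfied.
(B) supervisor present — not satisfied.
So (ii) is not satisfied (F OR F).
(c) = T AND F = false.
(2): F OR F OR F → false.
Overall: T AND F → false.

No — unlawful.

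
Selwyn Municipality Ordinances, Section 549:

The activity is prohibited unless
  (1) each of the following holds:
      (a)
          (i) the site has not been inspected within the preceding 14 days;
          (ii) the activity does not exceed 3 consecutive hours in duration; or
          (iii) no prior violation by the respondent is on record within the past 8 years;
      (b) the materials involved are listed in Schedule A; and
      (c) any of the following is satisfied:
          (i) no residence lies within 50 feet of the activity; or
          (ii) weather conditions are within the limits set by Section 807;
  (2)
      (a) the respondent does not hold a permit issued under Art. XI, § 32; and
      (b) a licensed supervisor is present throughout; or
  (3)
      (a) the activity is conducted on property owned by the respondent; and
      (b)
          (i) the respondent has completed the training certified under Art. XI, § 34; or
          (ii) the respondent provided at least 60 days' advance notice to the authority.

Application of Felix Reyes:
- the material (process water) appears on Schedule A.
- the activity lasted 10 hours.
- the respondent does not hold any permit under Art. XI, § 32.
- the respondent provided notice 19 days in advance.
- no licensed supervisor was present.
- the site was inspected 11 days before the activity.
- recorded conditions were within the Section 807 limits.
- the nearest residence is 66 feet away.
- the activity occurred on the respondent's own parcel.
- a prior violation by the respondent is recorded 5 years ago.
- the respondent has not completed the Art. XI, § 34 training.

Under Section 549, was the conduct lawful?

No — unlawful.

(i) not (site inspected) — not satisfied.
(ii) ≤ 3 hrs duration — fails.
(iii) no prior violation — fails.
(a) = F OR F OR F = false.
(b) Schedule A material — holds.
(i) no residence in 50 ft — satisfied.
(ii) weather ok — holds.
(c): T OR T → true.
(1): F AND T AND T → false.
(a) not (holds permit) — holds.
(b) supervisor present — fails.
(2): T AND F → false.
(a) own property — satisfied.
(i) training certified — not satisfied.
(ii) ≥60 days' notice — fails.
(b) = F OR F = false.
(3): T AND F → false.
So Overall is not satisfied (F OR F OR F).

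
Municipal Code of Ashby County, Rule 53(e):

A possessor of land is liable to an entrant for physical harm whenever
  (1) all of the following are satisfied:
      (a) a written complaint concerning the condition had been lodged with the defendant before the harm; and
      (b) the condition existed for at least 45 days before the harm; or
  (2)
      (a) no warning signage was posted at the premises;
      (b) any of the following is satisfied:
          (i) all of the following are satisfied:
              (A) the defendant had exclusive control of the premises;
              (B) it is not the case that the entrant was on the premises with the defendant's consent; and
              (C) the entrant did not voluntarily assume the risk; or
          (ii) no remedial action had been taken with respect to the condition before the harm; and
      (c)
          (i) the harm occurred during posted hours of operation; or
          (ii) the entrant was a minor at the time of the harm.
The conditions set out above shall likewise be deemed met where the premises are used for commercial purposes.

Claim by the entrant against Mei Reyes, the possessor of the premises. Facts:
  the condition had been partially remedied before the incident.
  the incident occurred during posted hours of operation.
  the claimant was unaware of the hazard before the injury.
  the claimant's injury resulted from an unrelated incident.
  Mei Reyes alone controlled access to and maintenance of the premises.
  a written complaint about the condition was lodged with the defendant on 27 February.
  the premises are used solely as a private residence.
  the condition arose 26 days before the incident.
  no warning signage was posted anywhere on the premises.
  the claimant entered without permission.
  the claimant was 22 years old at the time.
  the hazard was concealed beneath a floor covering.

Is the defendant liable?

Yes — liable.

(a) complaint lodged — met.
(b) condition ≥45 days old — fails.
(1): T AND F → false.
(a) no signage posted — satisfied.
(A) exclusive control — satisfied.
(B) not (consent to enter) — satisfied.
(C) no assumed risk — holds.
So (i) is satisfied (T AND T AND T).
(ii) no remedial action — fails.
(b) = T OR F = true.
(i) during posted hours — holds.
(ii) entrant a minor — not met.
(c): T OR F → true.
(2): T AND T AND T → true.
Overall: F OR T → true.
Exception (commercial use) — not satisfied.
Result: main true OR exception false → true.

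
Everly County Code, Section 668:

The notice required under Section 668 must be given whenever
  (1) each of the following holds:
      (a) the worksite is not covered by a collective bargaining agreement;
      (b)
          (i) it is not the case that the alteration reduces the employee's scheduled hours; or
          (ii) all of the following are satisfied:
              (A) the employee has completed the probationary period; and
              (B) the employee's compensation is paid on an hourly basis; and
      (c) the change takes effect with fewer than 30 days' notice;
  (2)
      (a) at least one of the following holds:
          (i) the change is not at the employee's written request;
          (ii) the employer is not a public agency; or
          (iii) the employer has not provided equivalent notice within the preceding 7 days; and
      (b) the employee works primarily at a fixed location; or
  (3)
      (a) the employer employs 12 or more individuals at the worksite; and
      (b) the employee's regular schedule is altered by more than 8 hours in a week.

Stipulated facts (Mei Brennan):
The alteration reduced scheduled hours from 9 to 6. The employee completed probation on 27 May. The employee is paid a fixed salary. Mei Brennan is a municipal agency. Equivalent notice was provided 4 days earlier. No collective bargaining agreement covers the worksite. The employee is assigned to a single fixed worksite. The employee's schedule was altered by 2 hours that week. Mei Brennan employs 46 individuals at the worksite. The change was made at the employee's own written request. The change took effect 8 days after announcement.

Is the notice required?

No — not required.

(a) no CBA — met.
(i) not (hours reduced) — not met.
(A) past probation — met.
(B) hourly-paid — not met.
(ii): T AND F → false.
(b): F OR F → false.
(c) < 30 days' notice — satisfied.
(1) = T AND F AND T = false.
(i) not employee-requested — not met.
(ii) not (public agency) — not satisfied.
(iii) no recent notice — fails.
(a): F OR F OR F → false.
(b) fixed location — met.
(2): F AND T → false.
(a) ≥ 12 at site — met.
(b) schedule shift > 8h — not satisfied.
So (3) is not satisfied (T AND F).
So Overall is not satisfied (F OR F OR F).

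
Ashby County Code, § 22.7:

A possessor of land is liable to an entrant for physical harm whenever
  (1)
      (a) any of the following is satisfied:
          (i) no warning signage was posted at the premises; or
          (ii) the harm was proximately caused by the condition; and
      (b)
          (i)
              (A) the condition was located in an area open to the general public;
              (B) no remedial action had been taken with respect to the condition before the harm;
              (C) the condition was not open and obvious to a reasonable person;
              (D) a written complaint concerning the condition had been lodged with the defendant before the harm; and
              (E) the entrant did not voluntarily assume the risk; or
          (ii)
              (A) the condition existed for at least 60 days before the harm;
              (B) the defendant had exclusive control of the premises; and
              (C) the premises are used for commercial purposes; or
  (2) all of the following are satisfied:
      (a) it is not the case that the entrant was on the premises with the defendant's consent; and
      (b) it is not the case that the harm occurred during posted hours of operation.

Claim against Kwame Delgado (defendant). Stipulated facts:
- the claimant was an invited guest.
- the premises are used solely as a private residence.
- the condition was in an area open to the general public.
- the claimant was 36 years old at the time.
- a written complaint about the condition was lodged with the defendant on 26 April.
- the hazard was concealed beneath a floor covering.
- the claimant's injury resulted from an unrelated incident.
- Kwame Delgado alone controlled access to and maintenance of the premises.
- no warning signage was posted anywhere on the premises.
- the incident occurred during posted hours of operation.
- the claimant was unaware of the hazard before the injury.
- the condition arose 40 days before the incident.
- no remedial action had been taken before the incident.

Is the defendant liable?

(i) no signage posted — satisfied.
(ii) proximate cause — fails.
(a) = T OR F = true.
(A) public area — holds.
(B) no remedial action — satisfied.
(C) not open/obvious — met.
(D) complaint lodged — holds.
(E) no assumed risk — holds.
So (i) is satisfied (T AND T AND T AND T AND T).
(A) condition ≥60 days old — fails.
(B) exclusive control — holds.
(C) commercial use — not satisfied.
(ii): F AND T AND F → false.
(b) = T OR F = true.
So (1) is satisfied (T AND T).
(a) not (consent to enter) — not met.
(b) not (during posted hours) — fails.
(2): F AND F → false.
Overall = T OR F = true.

Yes — liable.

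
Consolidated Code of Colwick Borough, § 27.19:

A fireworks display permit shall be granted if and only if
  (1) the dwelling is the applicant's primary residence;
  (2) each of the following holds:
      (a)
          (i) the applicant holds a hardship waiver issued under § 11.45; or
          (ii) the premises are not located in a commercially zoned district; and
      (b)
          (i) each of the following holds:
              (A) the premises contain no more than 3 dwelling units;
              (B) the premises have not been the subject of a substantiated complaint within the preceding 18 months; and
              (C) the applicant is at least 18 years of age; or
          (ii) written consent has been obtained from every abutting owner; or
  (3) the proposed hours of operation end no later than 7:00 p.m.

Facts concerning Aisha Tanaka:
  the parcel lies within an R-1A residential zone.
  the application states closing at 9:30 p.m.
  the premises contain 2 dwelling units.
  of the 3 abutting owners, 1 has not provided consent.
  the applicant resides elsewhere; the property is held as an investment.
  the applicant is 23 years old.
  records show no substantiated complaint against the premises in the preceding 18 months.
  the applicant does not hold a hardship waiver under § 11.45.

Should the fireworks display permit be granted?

(1) primary residence — fails.
(i) hardship waiver — fails.
(ii) not (commercially zoned) — satisfied.
So (a) is satisfied (F OR T).
(A) ≤ 3 units — holds.
(B) no complaint in 18 mo. — met.
(C) age ≥ 18 — holds.
(i) = T AND T AND T = true.
(ii) all abutters consent — fails.
(b): T OR F → true.
So (2) is satisfied (T AND T).
(3) closes by 7 p.m. — not met.
So Overall is satisfied (F OR T OR F).

Yes — granted.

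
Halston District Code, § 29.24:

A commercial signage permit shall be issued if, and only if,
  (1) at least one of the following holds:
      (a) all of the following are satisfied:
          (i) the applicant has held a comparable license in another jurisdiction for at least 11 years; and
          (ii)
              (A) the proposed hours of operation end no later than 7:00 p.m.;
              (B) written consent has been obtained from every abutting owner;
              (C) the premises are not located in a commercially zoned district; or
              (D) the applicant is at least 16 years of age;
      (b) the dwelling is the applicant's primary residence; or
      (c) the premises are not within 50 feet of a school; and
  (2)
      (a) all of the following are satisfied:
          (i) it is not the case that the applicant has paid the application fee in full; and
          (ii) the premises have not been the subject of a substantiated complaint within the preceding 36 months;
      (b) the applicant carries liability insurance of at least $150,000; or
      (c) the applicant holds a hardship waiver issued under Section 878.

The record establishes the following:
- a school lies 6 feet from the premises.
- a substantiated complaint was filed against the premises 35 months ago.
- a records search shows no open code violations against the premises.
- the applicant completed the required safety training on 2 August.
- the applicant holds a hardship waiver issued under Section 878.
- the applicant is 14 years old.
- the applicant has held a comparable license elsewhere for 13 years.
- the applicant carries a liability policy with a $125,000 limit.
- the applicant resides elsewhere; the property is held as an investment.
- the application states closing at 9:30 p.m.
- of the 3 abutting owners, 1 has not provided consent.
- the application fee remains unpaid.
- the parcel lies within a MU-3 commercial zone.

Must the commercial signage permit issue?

(i) prior license ≥ 11 yr — met.
(A) closes by 7 p.m. — not satisfied.
(B) all abutters consent — fails.
(C) not (commercially zoned) — fails.
(D) age ≥ 16 — fails.
So (ii) is not satisfied (F OR F OR F OR F).
(a) = T AND F = false.
(b) primary residence — not met.
(c) ≥50 ft from school — not met.
(1) = F OR F OR F = false.
(i) not (fee paid) — holds.
(ii) no complaint in 36 mo. — fails.
So (a) is not satisfied (T AND F).
(b) insurance ≥ $150,000 — not satisfied.
(c) hardship waiver — holds.
So (2) is satisfied (F OR F OR T).
So Overall is not satisfied (F AND T).

No — denied.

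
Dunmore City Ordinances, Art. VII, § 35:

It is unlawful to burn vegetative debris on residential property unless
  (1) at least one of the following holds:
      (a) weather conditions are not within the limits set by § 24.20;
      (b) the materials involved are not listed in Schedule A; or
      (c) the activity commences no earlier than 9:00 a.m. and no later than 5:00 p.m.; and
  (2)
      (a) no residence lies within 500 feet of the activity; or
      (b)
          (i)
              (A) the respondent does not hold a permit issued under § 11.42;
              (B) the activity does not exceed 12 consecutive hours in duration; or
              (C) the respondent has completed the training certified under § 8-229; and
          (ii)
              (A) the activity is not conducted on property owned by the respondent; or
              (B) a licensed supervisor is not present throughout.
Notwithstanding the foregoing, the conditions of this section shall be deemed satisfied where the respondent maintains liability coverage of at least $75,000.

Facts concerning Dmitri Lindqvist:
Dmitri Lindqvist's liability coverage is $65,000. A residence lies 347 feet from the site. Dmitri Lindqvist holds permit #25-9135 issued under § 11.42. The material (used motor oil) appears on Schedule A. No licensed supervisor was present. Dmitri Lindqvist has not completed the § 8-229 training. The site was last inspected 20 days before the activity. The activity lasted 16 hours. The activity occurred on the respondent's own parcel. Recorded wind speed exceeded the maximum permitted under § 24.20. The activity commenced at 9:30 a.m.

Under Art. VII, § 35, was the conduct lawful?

(a) not (weather ok) — met.
(b) not (Schedule A material) — fails.
(c) start within hours — met.
(1): T OR F OR T → true.
(a) no residence in 500 ft — not satisfied.
(A) not (holds permit) — not satisfied.
(B) ≤ 12 hrs duration — not met.
(C) training certified — not met.
So (i) is not satisfied (F OR F OR F).
(A) not (own property) — not met.
(B) not (supervisor present) — met.
(ii) = F OR T = true.
(b) = F AND T = false.
(2): F OR F → false.
Overall: T AND F → false.
Exception (coverage ≥ $75,000) — not satisfied.
Result: main false OR exception false → false.

No — unlawful.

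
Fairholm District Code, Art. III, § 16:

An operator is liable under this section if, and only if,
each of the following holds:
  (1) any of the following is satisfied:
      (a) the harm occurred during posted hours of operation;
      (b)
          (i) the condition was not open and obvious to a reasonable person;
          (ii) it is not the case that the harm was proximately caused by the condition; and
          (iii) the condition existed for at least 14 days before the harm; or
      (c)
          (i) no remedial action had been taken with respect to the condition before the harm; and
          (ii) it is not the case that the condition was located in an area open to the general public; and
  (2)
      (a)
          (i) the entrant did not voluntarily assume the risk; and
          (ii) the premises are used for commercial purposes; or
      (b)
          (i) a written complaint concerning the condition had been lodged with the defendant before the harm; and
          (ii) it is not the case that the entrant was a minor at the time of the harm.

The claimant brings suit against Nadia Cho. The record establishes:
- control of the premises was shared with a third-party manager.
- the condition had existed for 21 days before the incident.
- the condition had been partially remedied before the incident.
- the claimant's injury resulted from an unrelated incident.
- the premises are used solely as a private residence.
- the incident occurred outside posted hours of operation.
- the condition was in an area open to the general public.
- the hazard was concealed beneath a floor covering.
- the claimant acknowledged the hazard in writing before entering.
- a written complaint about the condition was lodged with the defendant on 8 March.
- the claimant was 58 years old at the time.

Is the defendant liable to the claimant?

Yes — liable.

(a) during posted hours — fails.
(i) not open/obvious — satisfied.
(ii) not (proximate cause) — satisfied.
(iii) condition ≥14 days old — holds.
(b): T AND T AND T → true.
(i) no remedial action — not satisfied.
(ii) not (public area) — not met.
So (c) is not satisfied (F AND F).
(1): F OR T OR F → true.
(i) no assumed risk — fails.
(ii) commercial use — fails.
So (a) is not satisfied (F AND F).
(i) complaint lodged — satisfied.
(ii) not (entrant a minor) — satisfied.
So (b) is satisfied (T AND T).
(2) = F OR T = true.
Overall: T AND T → true.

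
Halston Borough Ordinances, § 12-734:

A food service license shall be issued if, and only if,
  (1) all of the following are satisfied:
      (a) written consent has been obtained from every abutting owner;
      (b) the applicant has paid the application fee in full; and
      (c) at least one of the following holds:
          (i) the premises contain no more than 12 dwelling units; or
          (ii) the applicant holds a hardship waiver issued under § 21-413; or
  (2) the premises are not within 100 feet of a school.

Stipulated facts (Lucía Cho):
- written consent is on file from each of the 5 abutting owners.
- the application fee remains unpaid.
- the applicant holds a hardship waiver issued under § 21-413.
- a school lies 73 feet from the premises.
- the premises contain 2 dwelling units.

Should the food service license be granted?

No — denied.

(a) all abutters consent — holds.
(b) fee paid — not met.
(i) ≤ 12 units — met.
(ii) hardship waiver — holds.
(c) = T OR T = true.
(1): T AND F AND T → false.
(2) ≥100 ft from school — not met.
So Overall is not satisfied (F OR F).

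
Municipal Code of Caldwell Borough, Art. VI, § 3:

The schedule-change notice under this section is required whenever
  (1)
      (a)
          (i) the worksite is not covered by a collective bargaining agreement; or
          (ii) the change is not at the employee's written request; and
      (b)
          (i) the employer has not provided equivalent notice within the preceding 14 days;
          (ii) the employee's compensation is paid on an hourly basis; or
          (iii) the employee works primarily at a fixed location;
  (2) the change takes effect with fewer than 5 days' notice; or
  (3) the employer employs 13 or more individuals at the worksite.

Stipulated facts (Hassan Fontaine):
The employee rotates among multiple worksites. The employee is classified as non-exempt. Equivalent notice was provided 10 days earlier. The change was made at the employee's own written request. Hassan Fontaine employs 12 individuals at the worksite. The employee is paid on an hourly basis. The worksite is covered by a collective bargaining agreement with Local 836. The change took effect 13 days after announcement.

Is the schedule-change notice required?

(i) no CBA — not satisfied.
(ii) not employee-requested — fails.
(a) = F OR F = false.
(i) no recent notice — not satisfied.
(ii) hourly-paid — holds.
(iii) fixed location — not met.
So (b) is satisfied (F OR T OR F).
(1) = F AND T = false.
(2) < 5 days' notice — not met.
(3) ≥ 13 at site — not satisfied.
So Overall is not satisfied (F OR F OR F).

No — not required.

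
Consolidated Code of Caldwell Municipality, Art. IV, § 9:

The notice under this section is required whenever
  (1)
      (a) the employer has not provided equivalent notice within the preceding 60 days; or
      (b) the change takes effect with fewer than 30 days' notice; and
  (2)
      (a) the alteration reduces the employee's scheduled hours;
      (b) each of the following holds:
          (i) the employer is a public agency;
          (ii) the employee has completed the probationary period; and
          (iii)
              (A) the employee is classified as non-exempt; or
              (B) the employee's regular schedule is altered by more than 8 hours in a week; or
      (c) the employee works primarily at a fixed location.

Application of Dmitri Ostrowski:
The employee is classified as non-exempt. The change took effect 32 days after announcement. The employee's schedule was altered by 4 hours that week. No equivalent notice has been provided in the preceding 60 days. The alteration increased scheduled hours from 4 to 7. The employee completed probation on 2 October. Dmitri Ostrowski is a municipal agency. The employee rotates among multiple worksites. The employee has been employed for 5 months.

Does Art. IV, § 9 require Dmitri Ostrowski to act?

(a) no recent notice — holds.
(b) < 30 days' notice — fails.
So (1) is satisfied (T OR F).
(a) hours reduced — not satisfied.
(i) public agency — satisfied.
(ii) past probation — met.
(A) non-exempt — holds.
(B) schedule shift > 8h — not met.
(iii) = T OR F = true.
(b) = T AND T AND T = true.
(c) fixed location — not met.
(2) = F OR T OR F = true.
So Overall is satisfied (T AND T).

Yes — required.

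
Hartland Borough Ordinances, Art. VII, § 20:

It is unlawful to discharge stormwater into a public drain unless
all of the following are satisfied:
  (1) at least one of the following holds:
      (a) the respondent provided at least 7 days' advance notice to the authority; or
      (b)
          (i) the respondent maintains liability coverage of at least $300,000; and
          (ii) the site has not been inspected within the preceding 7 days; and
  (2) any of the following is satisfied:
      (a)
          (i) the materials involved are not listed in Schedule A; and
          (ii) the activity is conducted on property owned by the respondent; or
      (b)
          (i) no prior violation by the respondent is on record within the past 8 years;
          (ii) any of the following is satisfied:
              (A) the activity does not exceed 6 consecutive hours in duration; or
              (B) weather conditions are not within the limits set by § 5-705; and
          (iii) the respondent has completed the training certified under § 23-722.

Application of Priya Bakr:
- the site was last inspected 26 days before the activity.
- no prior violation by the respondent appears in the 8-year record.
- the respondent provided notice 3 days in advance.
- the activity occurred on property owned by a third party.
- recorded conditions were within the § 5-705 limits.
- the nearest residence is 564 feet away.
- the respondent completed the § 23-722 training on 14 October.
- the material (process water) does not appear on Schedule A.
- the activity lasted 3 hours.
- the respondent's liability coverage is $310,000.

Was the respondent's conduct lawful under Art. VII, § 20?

Yes — lawful.

(a) ≥7 days' notice — fails.
(i) coverage ≥ $300,000 — satisfied.
(ii) not (site inspected) — satisfied.
So (b) is satisfied (T AND T).
(1): F OR T → true.
(i) not (Schedule A material) — satisfied.
(ii) own property — not met.
(a): T AND F → false.
(i) no prior violation — holds.
(A) ≤ 6 hrs duration — satisfied.
(B) not (weather ok) — fails.
So (ii) is satisfied (T OR F).
(iii) training certified — satisfied.
So (b) is satisfied (T AND T AND T).
(2) = F OR T = true.
So Overall is satisfied (T AND T).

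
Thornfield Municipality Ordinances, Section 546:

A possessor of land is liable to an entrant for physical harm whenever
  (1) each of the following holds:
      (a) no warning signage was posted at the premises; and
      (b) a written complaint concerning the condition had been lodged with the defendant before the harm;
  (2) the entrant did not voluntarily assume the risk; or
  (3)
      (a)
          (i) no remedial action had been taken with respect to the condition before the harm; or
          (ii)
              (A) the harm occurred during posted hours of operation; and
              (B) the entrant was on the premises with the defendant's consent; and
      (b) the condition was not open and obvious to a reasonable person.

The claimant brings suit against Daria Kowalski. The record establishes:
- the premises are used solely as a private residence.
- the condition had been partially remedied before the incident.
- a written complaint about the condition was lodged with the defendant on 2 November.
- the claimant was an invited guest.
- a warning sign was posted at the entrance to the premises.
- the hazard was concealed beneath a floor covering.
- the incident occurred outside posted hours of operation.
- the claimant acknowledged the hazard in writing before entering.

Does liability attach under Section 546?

(a) no signage posted — not satisfied.
(b) complaint lodged — satisfied.
(1) = F AND T = false.
(2) no assumed risk — not met.
(i) no remedial action — fails.
(A) during posted hours — not met.
(B) consent to enter — holds.
(ii) = F AND T = false.
So (a) is not satisfied (F OR F).
(b) not open/obvious — met.
(3): F AND T → false.
Overall = F OR F OR F = false.

No — not liable.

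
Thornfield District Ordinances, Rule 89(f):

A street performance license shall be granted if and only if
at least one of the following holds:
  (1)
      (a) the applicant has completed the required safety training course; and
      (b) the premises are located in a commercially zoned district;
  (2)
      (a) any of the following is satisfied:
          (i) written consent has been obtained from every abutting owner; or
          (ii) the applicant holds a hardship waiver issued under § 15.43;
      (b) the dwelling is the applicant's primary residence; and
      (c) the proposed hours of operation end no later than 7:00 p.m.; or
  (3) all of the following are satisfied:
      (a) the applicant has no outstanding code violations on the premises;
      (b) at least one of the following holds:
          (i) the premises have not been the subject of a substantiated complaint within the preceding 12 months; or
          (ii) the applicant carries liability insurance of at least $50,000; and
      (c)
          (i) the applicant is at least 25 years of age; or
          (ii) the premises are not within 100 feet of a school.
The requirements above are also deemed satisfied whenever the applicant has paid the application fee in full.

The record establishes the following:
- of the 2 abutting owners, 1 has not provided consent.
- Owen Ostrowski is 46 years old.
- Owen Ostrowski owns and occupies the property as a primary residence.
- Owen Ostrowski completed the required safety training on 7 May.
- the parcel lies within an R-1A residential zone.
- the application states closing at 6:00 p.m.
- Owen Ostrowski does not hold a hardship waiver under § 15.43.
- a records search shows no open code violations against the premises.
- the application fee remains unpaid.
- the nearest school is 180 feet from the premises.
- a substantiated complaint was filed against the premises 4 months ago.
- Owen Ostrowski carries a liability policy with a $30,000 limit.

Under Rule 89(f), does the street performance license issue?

No — denied.

(a) safety training — holds.
(b) commercially zoned — not satisfied.
(1): T AND F → false.
(i) all abutters consent — fails.
(ii) hardship waiver — not satisfied.
(a): F OR F → false.
(b) primary residence — holds.
(c) closes by 7 p.m. — met.
So (2) is not satisfied (F AND T AND T).
(a) no code violations — met.
(i) no complaint in 12 mo. — not met.
(ii) insurance ≥ $50,000 — not satisfied.
(b) = F OR F = false.
(i) age ≥ 25 — met.
(ii) ≥100 ft from school — holds.
So (c) is satisfied (T OR T).
(3): T AND F AND T → false.
Overall = F OR F OR F = false.
Exception (fee paid) — not satisfied.
Result: main false OR exception false → false.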